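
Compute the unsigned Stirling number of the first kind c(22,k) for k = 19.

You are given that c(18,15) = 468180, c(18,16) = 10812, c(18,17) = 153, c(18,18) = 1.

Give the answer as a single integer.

row 19: T[19][16]=18·10812+468180=662796  T[19][17]=18·153+10812=13566  T[19][18]=18·1+153=171  T[19][19]=18·0+1=1
row 20: T[20][17]=19·13566+662796=920550  T[20][18]=19·171+13566=16815  T[20][19]=19·1+171=190
row 21: T[21][18]=20·16815+920550=1256850  T[21][19]=20·190+16815=20615
row 22: T[22][19]=21·20615+1256850=1689765
Read c(22,19) = 1689765.

1689765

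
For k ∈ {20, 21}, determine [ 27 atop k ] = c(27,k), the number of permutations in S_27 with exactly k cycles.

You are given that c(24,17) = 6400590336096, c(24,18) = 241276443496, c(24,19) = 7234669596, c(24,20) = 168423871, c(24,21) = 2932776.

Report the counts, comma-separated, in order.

row 25: T[25][18]=24·241276443496+6400590336096=12191224980000  T[25][19]=24·7234669596+241276443496=414908513800  T[25][20]=24·168423871+7234669596=11276842500  T[25][21]=24·2932776+168423871=238810495
row 26: T[26][19]=25·414908513800+12191224980000=22563937825000  T[26][20]=25·11276842500+414908513800=696829576300  T[26][21]=25·238810495+11276842500=17247104875
row 27: T[27][20]=26·696829576300+22563937825000=40681506808800  T[27][21]=26·17247104875+696829576300=1145254303050
Read c(27,20) = 40681506808800, c(27,21) = 1145254303050.

40681506808800, 1145254303050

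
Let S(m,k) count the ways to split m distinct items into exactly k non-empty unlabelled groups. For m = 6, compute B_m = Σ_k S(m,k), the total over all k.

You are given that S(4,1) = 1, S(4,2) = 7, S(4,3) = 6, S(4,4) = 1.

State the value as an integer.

[5] T[5,1]:1*1+0=1 · T[5,2]:2*7+1=15 · T[5,3]:3*6+7=25 · T[5,4]:4*1+6=10 · T[5,5]:5*0+1=1
[6] T[6,1]:1*1+0=1 · T[6,2]:2*15+1=31 · T[6,3]:3*25+15=90 · T[6,4]:4*10+25=65 · T[6,5]:5*1+10=15 · T[6,6]:6*0+1=1
B_6 = ΣS(6,k) = 1+31+90+65+15+1 = 203

203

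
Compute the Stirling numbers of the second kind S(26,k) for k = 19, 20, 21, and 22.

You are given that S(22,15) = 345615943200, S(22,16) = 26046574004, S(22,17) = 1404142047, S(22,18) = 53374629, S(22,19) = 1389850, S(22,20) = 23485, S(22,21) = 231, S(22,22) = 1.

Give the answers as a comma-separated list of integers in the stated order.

6433839018750, 290622864675, 9759104355, 238929405

[23] T[23,16]:16*26046574004+345615943200=762361127264 · T[23,17]:17*1404142047+26046574004=49916988803 · T[23,18]:18*53374629+1404142047=2364885369 · T[23,19]:19*1389850+53374629=79781779 · T[23,20]:20*23485+1389850=1859550 · T[23,21]:21*231+23485=28336 · T[23,22]:22*1+231=253
[24] T[24,17]:17*49916988803+762361127264=1610949936915 · T[24,18]:18*2364885369+49916988803=92484925445 · T[24,19]:19*79781779+2364885369=3880739170 · T[24,20]:20*1859550+79781779=116972779 · T[24,21]:21*28336+1859550=2454606 · T[24,22]:22*253+28336=33902
[25] T[25,18]:18*92484925445+1610949936915=3275678594925 · T[25,19]:19*3880739170+92484925445=166218969675 · T[25,20]:20*116972779+3880739170=6220194750 · T[25,21]:21*2454606+116972779=168519505 · T[25,22]:22*33902+2454606=3200450
[26] T[26,19]:19*166218969675+3275678594925=6433839018750 · T[26,20]:20*6220194750+166218969675=290622864675 · T[26,21]:21*168519505+6220194750=9759104355 · T[26,22]:22*3200450+168519505=238929405
Read S(26,19) = 6433839018750, S(26,20) = 290622864675, S(26,21) = 9759104355, S(26,22) = 238929405.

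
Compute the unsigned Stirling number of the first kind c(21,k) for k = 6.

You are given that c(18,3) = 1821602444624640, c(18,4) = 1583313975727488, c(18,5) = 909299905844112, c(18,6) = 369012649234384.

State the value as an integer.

r19: T_19,4=18×1583313975727488+1821602444624640=30321254007719424; T_19,5=18×909299905844112+1583313975727488=17950712280921504; T_19,6=18×369012649234384+909299905844112=7551527592063024
r20: T_20,5=19×17950712280921504+30321254007719424=371384787345228000; T_20,6=19×7551527592063024+17950712280921504=161429736530118960
r21: T_21,6=20×161429736530118960+371384787345228000=3599979517947607200
Read c(21,6) = 3599979517947607200.

3599979517947607200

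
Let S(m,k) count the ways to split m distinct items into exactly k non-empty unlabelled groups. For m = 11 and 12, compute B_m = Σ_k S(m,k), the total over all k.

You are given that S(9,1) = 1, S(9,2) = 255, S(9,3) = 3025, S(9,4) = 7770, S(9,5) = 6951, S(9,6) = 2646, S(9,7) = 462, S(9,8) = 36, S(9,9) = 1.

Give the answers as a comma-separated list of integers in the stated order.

678570, 4213597

i=10: T(10,1)=0+1·1=1 | T(10,2)=1+2·255=511 | T(10,3)=255+3·3025=9330 | T(10,4)=3025+4·7770=34105 | T(10,5)=7770+5·6951=42525 | T(10,6)=6951+6·2646=22827 | T(10,7)=2646+7·462=5880 | T(10,8)=462+8·36=750 | T(10,9)=36+9·1=45 | T(10,10)=1+10·0=1
i=11: T(11,1)=0+1·1=1 | T(11,2)=1+2·511=1023 | T(11,3)=511+3·9330=28501 | T(11,4)=9330+4·34105=145750 | T(11,5)=34105+5·42525=246730 | T(11,6)=42525+6·22827=179487 | T(11,7)=22827+7·5880=63987 | T(11,8)=5880+8·750=11880 | T(11,9)=750+9·45=1155 | T(11,10)=45+10·1=55 | T(11,11)=1+11·0=1
i=12: T(12,1)=0+1·1=1 | T(12,2)=1+2·1023=2047 | T(12,3)=1023+3·28501=86526 | T(12,4)=28501+4·145750=611501 | T(12,5)=145750+5·246730=1379400 | T(12,6)=246730+6·179487=1323652 | T(12,7)=179487+7·63987=627396 | T(12,8)=63987+8·11880=159027 | T(12,9)=11880+9·1155=22275 | T(12,10)=1155+10·55=1705 | T(12,11)=55+11·1=66 | T(12,12)=1+12·0=1
B_11 = ΣS(11,k) = 1+1023+28501+145750+246730+179487+63987+11880+1155+55+1 = 678570
B_12 = ΣS(12,k) = 1+2047+86526+611501+1379400+1323652+627396+159027+22275+1705+66+1 = 4213597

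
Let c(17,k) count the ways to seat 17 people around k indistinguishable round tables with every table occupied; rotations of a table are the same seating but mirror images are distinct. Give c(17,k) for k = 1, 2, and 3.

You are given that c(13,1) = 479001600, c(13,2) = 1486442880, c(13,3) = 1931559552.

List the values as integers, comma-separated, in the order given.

20922789888000, 70734282393600, 102992244837120

r14: T_14,1=13×479001600+0=6227020800; T_14,2=13×1486442880+479001600=19802759040; T_14,3=13×1931559552+1486442880=26596717056
r15: T_15,1=14×6227020800+0=87178291200; T_15,2=14×19802759040+6227020800=283465647360; T_15,3=14×26596717056+19802759040=392156797824
r16: T_16,1=15×87178291200+0=1307674368000; T_16,2=15×283465647360+87178291200=4339163001600; T_16,3=15×392156797824+283465647360=6165817614720
r17: T_17,1=16×1307674368000+0=20922789888000; T_17,2=16×4339163001600+1307674368000=70734282393600; T_17,3=16×6165817614720+4339163001600=102992244837120
Read c(17,1) = 20922789888000, c(17,2) = 70734282393600, c(17,3) = 102992244837120.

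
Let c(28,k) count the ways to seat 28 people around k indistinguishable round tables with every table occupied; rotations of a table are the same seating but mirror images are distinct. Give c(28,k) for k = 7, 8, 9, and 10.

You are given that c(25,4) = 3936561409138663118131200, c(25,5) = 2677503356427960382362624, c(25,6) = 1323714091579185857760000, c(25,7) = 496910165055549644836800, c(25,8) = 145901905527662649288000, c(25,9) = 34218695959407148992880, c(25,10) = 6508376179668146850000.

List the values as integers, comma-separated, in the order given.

11616723683566425573507775872, 3673742549077683082376236224, 936363983558079713086850400, 195460557459107504515368560

[26] T[26,5]:25*2677503356427960382362624+3936561409138663118131200=70874145319837672677196800 · T[26,6]:25*1323714091579185857760000+2677503356427960382362624=35770355645907606826362624 · T[26,7]:25*496910165055549644836800+1323714091579185857760000=13746468217967926978680000 · T[26,8]:25*145901905527662649288000+496910165055549644836800=4144457803247115877036800 · T[26,9]:25*34218695959407148992880+145901905527662649288000=1001369304512841374110000 · T[26,10]:25*6508376179668146850000+34218695959407148992880=196928100451110820242880
[27] T[27,6]:26*35770355645907606826362624+70874145319837672677196800=1000903392113435450162625024 · T[27,7]:26*13746468217967926978680000+35770355645907606826362624=393178529313073708272042624 · T[27,8]:26*4144457803247115877036800+13746468217967926978680000=121502371102392939781636800 · T[27,9]:26*1001369304512841374110000+4144457803247115877036800=30180059720580991603896800 · T[27,10]:26*196928100451110820242880+1001369304512841374110000=6121499916241722700424880
[28] T[28,7]:27*393178529313073708272042624+1000903392113435450162625024=11616723683566425573507775872 · T[28,8]:27*121502371102392939781636800+393178529313073708272042624=3673742549077683082376236224 · T[28,9]:27*30180059720580991603896800+121502371102392939781636800=936363983558079713086850400 · T[28,10]:27*6121499916241722700424880+30180059720580991603896800=195460557459107504515368560
Read c(28,7) = 11616723683566425573507775872, c(28,8) = 3673742549077683082376236224, c(28,9) = 936363983558079713086850400, c(28,10) = 195460557459107504515368560.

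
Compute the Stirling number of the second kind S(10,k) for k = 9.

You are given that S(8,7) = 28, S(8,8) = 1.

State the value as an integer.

[9] T[9,8]:8*1+28=36 · T[9,9]:9*0+1=1
[10] T[10,9]:9*1+36=45
Read S(10,9) = 45.

45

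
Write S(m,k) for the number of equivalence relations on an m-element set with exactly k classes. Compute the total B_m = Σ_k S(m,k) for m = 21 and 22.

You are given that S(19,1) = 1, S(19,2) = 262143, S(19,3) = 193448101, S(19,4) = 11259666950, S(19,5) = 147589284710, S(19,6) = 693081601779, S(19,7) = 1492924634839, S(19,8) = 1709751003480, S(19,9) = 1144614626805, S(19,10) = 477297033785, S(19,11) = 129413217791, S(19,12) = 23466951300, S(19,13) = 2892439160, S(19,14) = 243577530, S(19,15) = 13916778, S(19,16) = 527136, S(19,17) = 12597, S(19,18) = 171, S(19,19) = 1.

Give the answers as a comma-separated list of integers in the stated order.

row 20: T[20][1]=1·1+0=1  T[20][2]=2·262143+1=524287  T[20][3]=3·193448101+262143=580606446  T[20][4]=4·11259666950+193448101=45232115901  T[20][5]=5·147589284710+11259666950=749206090500  T[20][6]=6·693081601779+147589284710=4306078895384  T[20][7]=7·1492924634839+693081601779=11143554045652  T[20][8]=8·1709751003480+1492924634839=15170932662679  T[20][9]=9·1144614626805+1709751003480=12011282644725  T[20][10]=10·477297033785+1144614626805=5917584964655  T[20][11]=11·129413217791+477297033785=1900842429486  T[20][12]=12·23466951300+129413217791=411016633391  T[20][13]=13·2892439160+23466951300=61068660380  T[20][14]=14·243577530+2892439160=6302524580  T[20][15]=15·13916778+243577530=452329200  T[20][16]=16·527136+13916778=22350954  T[20][17]=17·12597+527136=741285  T[20][18]=18·171+12597=15675  T[20][19]=19·1+171=190  T[20][20]=20·0+1=1
row 21: T[21][1]=1·1+0=1  T[21][2]=2·524287+1=1048575  T[21][3]=3·580606446+524287=1742343625  T[21][4]=4·45232115901+580606446=181509070050  T[21][5]=5·749206090500+45232115901=3791262568401  T[21][6]=6·4306078895384+749206090500=26585679462804  T[21][7]=7·11143554045652+4306078895384=82310957214948  T[21][8]=8·15170932662679+11143554045652=132511015347084  T[21][9]=9·12011282644725+15170932662679=123272476465204  T[21][10]=10·5917584964655+12011282644725=71187132291275  T[21][11]=11·1900842429486+5917584964655=26826851689001  T[21][12]=12·411016633391+1900842429486=6833042030178  T[21][13]=13·61068660380+411016633391=1204909218331  T[21][14]=14·6302524580+61068660380=149304004500  T[21][15]=15·452329200+6302524580=13087462580  T[21][16]=16·22350954+452329200=809944464  T[21][17]=17·741285+22350954=34952799  T[21][18]=18·15675+741285=1023435  T[21][19]=19·190+15675=19285  T[21][20]=20·1+190=210  T[21][21]=21·0+1=1
row 22: T[22][1]=1·1+0=1  T[22][2]=2·1048575+1=2097151  T[22][3]=3·1742343625+1048575=5228079450  T[22][4]=4·181509070050+1742343625=727778623825  T[22][5]=5·3791262568401+181509070050=19137821912055  T[22][6]=6·26585679462804+3791262568401=163305339345225  T[22][7]=7·82310957214948+26585679462804=602762379967440  T[22][8]=8·132511015347084+82310957214948=1142399079991620  T[22][9]=9·123272476465204+132511015347084=1241963303533920  T[22][10]=10·71187132291275+123272476465204=835143799377954  T[22][11]=11·26826851689001+71187132291275=366282500870286  T[22][12]=12·6833042030178+26826851689001=108823356051137  T[22][13]=13·1204909218331+6833042030178=22496861868481  T[22][14]=14·149304004500+1204909218331=3295165281331  T[22][15]=15·13087462580+149304004500=345615943200  T[22][16]=16·809944464+13087462580=26046574004  T[22][17]=17·34952799+809944464=1404142047  T[22][18]=18·1023435+34952799=53374629  T[22][19]=19·19285+1023435=1389850  T[22][20]=20·210+19285=23485  T[22][21]=21·1+210=231  T[22][22]=22·0+1=1
B_21 = ΣS(21,k) = 1+1048575+1742343625+181509070050+3791262568401+26585679462804+82310957214948+132511015347084+123272476465204+71187132291275+26826851689001+6833042030178+1204909218331+149304004500+13087462580+809944464+34952799+1023435+19285+210+1 = 474869816156751
B_22 = ΣS(22,k) = 1+2097151+5228079450+727778623825+19137821912055+163305339345225+602762379967440+1142399079991620+1241963303533920+835143799377954+366282500870286+108823356051137+22496861868481+3295165281331+345615943200+26046574004+1404142047+53374629+1389850+23485+231+1 = 4506715738447323

474869816156751, 4506715738447323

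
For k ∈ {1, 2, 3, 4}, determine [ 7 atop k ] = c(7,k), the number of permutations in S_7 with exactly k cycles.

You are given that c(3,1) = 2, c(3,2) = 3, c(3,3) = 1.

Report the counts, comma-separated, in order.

720, 1764, 1624, 735

i=4: T(4,1)=0+3·2=6 | T(4,2)=2+3·3=11 | T(4,3)=3+3·1=6 | T(4,4)=1+3·0=1
i=5: T(5,1)=0+4·6=24 | T(5,2)=6+4·11=50 | T(5,3)=11+4·6=35 | T(5,4)=6+4·1=10
i=6: T(6,1)=0+5·24=120 | T(6,2)=24+5·50=274 | T(6,3)=50+5·35=225 | T(6,4)=35+5·10=85
i=7: T(7,1)=0+6·120=720 | T(7,2)=120+6·274=1764 | T(7,3)=274+6·225=1624 | T(7,4)=225+6·85=735
Read c(7,1) = 720, c(7,2) = 1764, c(7,3) = 1624, c(7,4) = 735.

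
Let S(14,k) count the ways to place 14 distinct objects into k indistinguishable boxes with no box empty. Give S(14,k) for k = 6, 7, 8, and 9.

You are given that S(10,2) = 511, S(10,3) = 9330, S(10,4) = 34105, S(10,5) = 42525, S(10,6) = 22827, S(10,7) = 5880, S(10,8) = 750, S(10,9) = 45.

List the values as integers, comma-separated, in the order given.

i=11: T(11,3)=511+3·9330=28501 | T(11,4)=9330+4·34105=145750 | T(11,5)=34105+5·42525=246730 | T(11,6)=42525+6·22827=179487 | T(11,7)=22827+7·5880=63987 | T(11,8)=5880+8·750=11880 | T(11,9)=750+9·45=1155
i=12: T(12,4)=28501+4·145750=611501 | T(12,5)=145750+5·246730=1379400 | T(12,6)=246730+6·179487=1323652 | T(12,7)=179487+7·63987=627396 | T(12,8)=63987+8·11880=159027 | T(12,9)=11880+9·1155=22275
i=13: T(13,5)=611501+5·1379400=7508501 | T(13,6)=1379400+6·1323652=9321312 | T(13,7)=1323652+7·627396=5715424 | T(13,8)=627396+8·159027=1899612 | T(13,9)=159027+9·22275=359502
i=14: T(14,6)=7508501+6·9321312=63436373 | T(14,7)=9321312+7·5715424=49329280 | T(14,8)=5715424+8·1899612=20912320 | T(14,9)=1899612+9·359502=5135130
Read S(14,6) = 63436373, S(14,7) = 49329280, S(14,8) = 20912320, S(14,9) = 5135130.

63436373, 49329280, 20912320, 5135130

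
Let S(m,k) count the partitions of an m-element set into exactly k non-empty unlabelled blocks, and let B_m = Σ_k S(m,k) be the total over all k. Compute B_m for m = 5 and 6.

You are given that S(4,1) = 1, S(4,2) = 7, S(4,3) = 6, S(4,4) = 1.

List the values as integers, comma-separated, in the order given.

52, 203

i=5: T(5,1)=0+1·1=1 | T(5,2)=1+2·7=15 | T(5,3)=7+3·6=25 | T(5,4)=6+4·1=10 | T(5,5)=1+5·0=1
i=6: T(6,1)=0+1·1=1 | T(6,2)=1+2·15=31 | T(6,3)=15+3·25=90 | T(6,4)=25+4·10=65 | T(6,5)=10+5·1=15 | T(6,6)=1+6·0=1
B_5 = ΣS(5,k) = 1+15+25+10+1 = 52
B_6 = ΣS(6,k) = 1+31+90+65+15+1 = 203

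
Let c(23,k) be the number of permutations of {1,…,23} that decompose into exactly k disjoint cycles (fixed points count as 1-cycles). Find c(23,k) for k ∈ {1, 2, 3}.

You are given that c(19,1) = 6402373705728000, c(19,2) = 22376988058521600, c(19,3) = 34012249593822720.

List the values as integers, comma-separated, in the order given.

[20] T[20,1]:19*6402373705728000+0=121645100408832000 · T[20,2]:19*22376988058521600+6402373705728000=431565146817638400 · T[20,3]:19*34012249593822720+22376988058521600=668609730341153280
[21] T[21,1]:20*121645100408832000+0=2432902008176640000 · T[21,2]:20*431565146817638400+121645100408832000=8752948036761600000 · T[21,3]:20*668609730341153280+431565146817638400=13803759753640704000
[22] T[22,1]:21*2432902008176640000+0=51090942171709440000 · T[22,2]:21*8752948036761600000+2432902008176640000=186244810780170240000 · T[22,3]:21*13803759753640704000+8752948036761600000=298631902863216384000
[23] T[23,1]:22*51090942171709440000+0=1124000727777607680000 · T[23,2]:22*186244810780170240000+51090942171709440000=4148476779335454720000 · T[23,3]:22*298631902863216384000+186244810780170240000=6756146673770930688000
Read c(23,1) = 1124000727777607680000, c(23,2) = 4148476779335454720000, c(23,3) = 6756146673770930688000.

1124000727777607680000, 4148476779335454720000, 6756146673770930688000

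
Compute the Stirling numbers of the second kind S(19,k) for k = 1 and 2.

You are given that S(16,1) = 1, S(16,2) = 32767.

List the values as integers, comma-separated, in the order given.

1, 262143

row 17: T[17][1]=1·1+0=1  T[17][2]=2·32767+1=65535
row 18: T[18][1]=1·1+0=1  T[18][2]=2·65535+1=131071
row 19: T[19][1]=1·1+0=1  T[19][2]=2·131071+1=262143
Read S(19,1) = 1, S(19,2) = 262143.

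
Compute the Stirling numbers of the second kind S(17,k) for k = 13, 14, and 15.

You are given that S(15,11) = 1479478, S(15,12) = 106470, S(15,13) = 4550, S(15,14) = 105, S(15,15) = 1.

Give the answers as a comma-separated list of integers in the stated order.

row 16: T[16][12]=12·106470+1479478=2757118  T[16][13]=13·4550+106470=165620  T[16][14]=14·105+4550=6020  T[16][15]=15·1+105=120
row 17: T[17][13]=13·165620+2757118=4910178  T[17][14]=14·6020+165620=249900  T[17][15]=15·120+6020=7820
Read S(17,13) = 4910178, S(17,14) = 249900, S(17,15) = 7820.

4910178, 249900, 7820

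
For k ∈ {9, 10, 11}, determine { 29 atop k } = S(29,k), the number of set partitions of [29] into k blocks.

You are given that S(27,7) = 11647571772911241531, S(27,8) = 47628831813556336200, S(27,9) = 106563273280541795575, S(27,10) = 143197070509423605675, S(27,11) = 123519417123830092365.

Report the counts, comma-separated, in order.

row 28: T[28][8]=8·47628831813556336200+11647571772911241531=392678226281361931131  T[28][9]=9·106563273280541795575+47628831813556336200=1006698291338432496375  T[28][10]=10·143197070509423605675+106563273280541795575=1538533978374777852325  T[28][11]=11·123519417123830092365+143197070509423605675=1501910658871554621690
row 29: T[29][9]=9·1006698291338432496375+392678226281361931131=9452962848327254398506  T[29][10]=10·1538533978374777852325+1006698291338432496375=16392038075086211019625  T[29][11]=11·1501910658871554621690+1538533978374777852325=18059551225961878690915
Read S(29,9) = 9452962848327254398506, S(29,10) = 16392038075086211019625, S(29,11) = 18059551225961878690915.

9452962848327254398506, 16392038075086211019625, 18059551225961878690915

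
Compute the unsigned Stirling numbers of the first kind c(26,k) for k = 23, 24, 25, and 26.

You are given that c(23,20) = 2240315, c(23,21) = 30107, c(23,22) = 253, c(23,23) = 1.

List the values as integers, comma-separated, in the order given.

4858750, 50050, 325, 1

[24] T[24,21]:23*30107+2240315=2932776 · T[24,22]:23*253+30107=35926 · T[24,23]:23*1+253=276 · T[24,24]:23*0+1=1
[25] T[25,22]:24*35926+2932776=3795000 · T[25,23]:24*276+35926=42550 · T[25,24]:24*1+276=300 · T[25,25]:24*0+1=1
[26] T[26,23]:25*42550+3795000=4858750 · T[26,24]:25*300+42550=50050 · T[26,25]:25*1+300=325 · T[26,26]:25*0+1=1
Read c(26,23) = 4858750, c(26,24) = 50050, c(26,25) = 325, c(26,26) = 1.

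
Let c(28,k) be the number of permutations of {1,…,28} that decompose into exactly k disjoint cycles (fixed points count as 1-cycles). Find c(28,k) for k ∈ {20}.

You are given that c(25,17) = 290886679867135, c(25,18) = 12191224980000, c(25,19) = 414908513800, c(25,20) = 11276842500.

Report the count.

i=26: T(26,18)=290886679867135+25·12191224980000=595667304367135 | T(26,19)=12191224980000+25·414908513800=22563937825000 | T(26,20)=414908513800+25·11276842500=696829576300
i=27: T(27,19)=595667304367135+26·22563937825000=1182329687817135 | T(27,20)=22563937825000+26·696829576300=40681506808800
i=28: T(28,20)=1182329687817135+27·40681506808800=2280730371654735
Read c(28,20) = 2280730371654735.

2280730371654735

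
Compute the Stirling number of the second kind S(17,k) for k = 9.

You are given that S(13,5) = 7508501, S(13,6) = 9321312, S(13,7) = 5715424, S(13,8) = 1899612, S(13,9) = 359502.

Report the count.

9528822303

[14] T[14,6]:6*9321312+7508501=63436373 · T[14,7]:7*5715424+9321312=49329280 · T[14,8]:8*1899612+5715424=20912320 · T[14,9]:9*359502+1899612=5135130
[15] T[15,7]:7*49329280+63436373=408741333 · T[15,8]:8*20912320+49329280=216627840 · T[15,9]:9*5135130+20912320=67128490
[16] T[16,8]:8*216627840+408741333=2141764053 · T[16,9]:9*67128490+216627840=820784250
[17] T[17,9]:9*820784250+2141764053=9528822303
Read S(17,9) = 9528822303.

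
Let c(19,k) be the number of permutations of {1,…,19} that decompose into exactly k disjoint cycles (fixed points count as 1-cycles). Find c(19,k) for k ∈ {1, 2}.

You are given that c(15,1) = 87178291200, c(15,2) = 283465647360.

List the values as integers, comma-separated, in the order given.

6402373705728000, 22376988058521600

@16  (16,1):87178291200·15+0→1307674368000, (16,2):283465647360·15+87178291200→4339163001600
@17  (17,1):1307674368000·16+0→20922789888000, (17,2):4339163001600·16+1307674368000→70734282393600
@18  (18,1):20922789888000·17+0→355687428096000, (18,2):70734282393600·17+20922789888000→1223405590579200
@19  (19,1):355687428096000·18+0→6402373705728000, (19,2):1223405590579200·18+355687428096000→22376988058521600
Read c(19,1) = 6402373705728000, c(19,2) = 22376988058521600.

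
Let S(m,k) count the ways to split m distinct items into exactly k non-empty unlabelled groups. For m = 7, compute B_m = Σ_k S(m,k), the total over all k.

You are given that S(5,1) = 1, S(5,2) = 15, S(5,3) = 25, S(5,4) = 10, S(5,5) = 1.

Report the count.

@6  (6,1):1·1+0→1, (6,2):15·2+1→31, (6,3):25·3+15→90, (6,4):10·4+25→65, (6,5):1·5+10→15, (6,6):0·6+1→1
@7  (7,1):1·1+0→1, (7,2):31·2+1→63, (7,3):90·3+31→301, (7,4):65·4+90→350, (7,5):15·5+65→140, (7,6):1·6+15→21, (7,7):0·7+1→1
B_7 = ΣS(7,k) = 1+63+301+350+140+21+1 = 877

877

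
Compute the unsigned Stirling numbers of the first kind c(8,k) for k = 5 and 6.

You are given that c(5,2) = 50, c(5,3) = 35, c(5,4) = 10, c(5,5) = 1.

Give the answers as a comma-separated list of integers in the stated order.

r6: T_6,3=5×35+50=225; T_6,4=5×10+35=85; T_6,5=5×1+10=15; T_6,6=5×0+1=1
r7: T_7,4=6×85+225=735; T_7,5=6×15+85=175; T_7,6=6×1+15=21
r8: T_8,5=7×175+735=1960; T_8,6=7×21+175=322
Read c(8,5) = 1960, c(8,6) = 322.

1960, 322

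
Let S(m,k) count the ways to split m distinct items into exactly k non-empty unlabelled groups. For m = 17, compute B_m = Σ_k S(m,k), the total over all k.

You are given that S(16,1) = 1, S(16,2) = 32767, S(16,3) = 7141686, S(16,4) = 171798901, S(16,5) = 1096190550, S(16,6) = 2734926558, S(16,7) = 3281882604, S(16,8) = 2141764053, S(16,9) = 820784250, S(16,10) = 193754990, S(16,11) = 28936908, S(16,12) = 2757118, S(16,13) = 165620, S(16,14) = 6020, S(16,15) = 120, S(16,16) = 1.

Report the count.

row 17: T[17][1]=1·1+0=1  T[17][2]=2·32767+1=65535  T[17][3]=3·7141686+32767=21457825  T[17][4]=4·171798901+7141686=694337290  T[17][5]=5·1096190550+171798901=5652751651  T[17][6]=6·2734926558+1096190550=17505749898  T[17][7]=7·3281882604+2734926558=25708104786  T[17][8]=8·2141764053+3281882604=20415995028  T[17][9]=9·820784250+2141764053=9528822303  T[17][10]=10·193754990+820784250=2758334150  T[17][11]=11·28936908+193754990=512060978  T[17][12]=12·2757118+28936908=62022324  T[17][13]=13·165620+2757118=4910178  T[17][14]=14·6020+165620=249900  T[17][15]=15·120+6020=7820  T[17][16]=16·1+120=136  T[17][17]=17·0+1=1
B_17 = ΣS(17,k) = 1+65535+21457825+694337290+5652751651+17505749898+25708104786+20415995028+9528822303+2758334150+512060978+62022324+4910178+249900+7820+136+1 = 82864869804

82864869804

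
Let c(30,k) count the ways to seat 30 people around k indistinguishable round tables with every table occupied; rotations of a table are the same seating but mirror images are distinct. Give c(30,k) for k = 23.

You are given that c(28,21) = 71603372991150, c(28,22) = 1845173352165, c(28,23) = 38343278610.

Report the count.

207912996295875

r29: T_29,22=28×1845173352165+71603372991150=123268226851770; T_29,23=28×38343278610+1845173352165=2918785153245
r30: T_30,23=29×2918785153245+123268226851770=207912996295875
Read c(30,23) = 207912996295875.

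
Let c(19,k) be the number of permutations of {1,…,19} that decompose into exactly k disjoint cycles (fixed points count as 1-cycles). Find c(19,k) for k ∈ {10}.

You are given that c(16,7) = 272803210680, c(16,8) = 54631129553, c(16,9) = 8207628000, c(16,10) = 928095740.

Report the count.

14710753408923

[17] T[17,8]:16*54631129553+272803210680=1146901283528 · T[17,9]:16*8207628000+54631129553=185953177553 · T[17,10]:16*928095740+8207628000=23057159840
[18] T[18,9]:17*185953177553+1146901283528=4308105301929 · T[18,10]:17*23057159840+185953177553=577924894833
[19] T[19,10]:18*577924894833+4308105301929=14710753408923
Read c(19,10) = 14710753408923.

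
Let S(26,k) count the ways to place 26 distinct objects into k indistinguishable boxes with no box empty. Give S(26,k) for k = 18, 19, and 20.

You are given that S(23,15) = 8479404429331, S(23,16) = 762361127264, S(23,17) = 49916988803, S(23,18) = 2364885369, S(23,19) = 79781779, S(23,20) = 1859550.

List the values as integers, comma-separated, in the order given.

107025546101760, 6433839018750, 290622864675

r24: T_24,16=16×762361127264+8479404429331=20677182465555; T_24,17=17×49916988803+762361127264=1610949936915; T_24,18=18×2364885369+49916988803=92484925445; T_24,19=19×79781779+2364885369=3880739170; T_24,20=20×1859550+79781779=116972779
r25: T_25,17=17×1610949936915+20677182465555=48063331393110; T_25,18=18×92484925445+1610949936915=3275678594925; T_25,19=19×3880739170+92484925445=166218969675; T_25,20=20×116972779+3880739170=6220194750
r26: T_26,18=18×3275678594925+48063331393110=107025546101760; T_26,19=19×166218969675+3275678594925=6433839018750; T_26,20=20×6220194750+166218969675=290622864675
Read S(26,18) = 107025546101760, S(26,19) = 6433839018750, S(26,20) = 290622864675.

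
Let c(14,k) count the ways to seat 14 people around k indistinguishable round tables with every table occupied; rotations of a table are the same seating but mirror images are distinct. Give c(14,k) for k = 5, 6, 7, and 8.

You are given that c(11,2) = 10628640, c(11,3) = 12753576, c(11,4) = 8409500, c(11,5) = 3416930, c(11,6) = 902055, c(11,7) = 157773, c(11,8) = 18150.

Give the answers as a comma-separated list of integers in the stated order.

9957703756, 3336118786, 790943153, 135036473

i=12: T(12,3)=10628640+11·12753576=150917976 | T(12,4)=12753576+11·8409500=105258076 | T(12,5)=8409500+11·3416930=45995730 | T(12,6)=3416930+11·902055=13339535 | T(12,7)=902055+11·157773=2637558 | T(12,8)=157773+11·18150=357423
i=13: T(13,4)=150917976+12·105258076=1414014888 | T(13,5)=105258076+12·45995730=657206836 | T(13,6)=45995730+12·13339535=206070150 | T(13,7)=13339535+12·2637558=44990231 | T(13,8)=2637558+12·357423=6926634
i=14: T(14,5)=1414014888+13·657206836=9957703756 | T(14,6)=657206836+13·206070150=3336118786 | T(14,7)=206070150+13·44990231=790943153 | T(14,8)=44990231+13·6926634=135036473
Read c(14,5) = 9957703756, c(14,6) = 3336118786, c(14,7) = 790943153, c(14,8) = 135036473.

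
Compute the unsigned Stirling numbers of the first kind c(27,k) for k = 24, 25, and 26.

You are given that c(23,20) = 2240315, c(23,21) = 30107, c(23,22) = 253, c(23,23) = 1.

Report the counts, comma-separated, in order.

row 24: T[24][21]=23·30107+2240315=2932776  T[24][22]=23·253+30107=35926  T[24][23]=23·1+253=276  T[24][24]=23·0+1=1
row 25: T[25][22]=24·35926+2932776=3795000  T[25][23]=24·276+35926=42550  T[25][24]=24·1+276=300  T[25][25]=24·0+1=1
row 26: T[26][23]=25·42550+3795000=4858750  T[26][24]=25·300+42550=50050  T[26][25]=25·1+300=325  T[26][26]=25·0+1=1
row 27: T[27][24]=26·50050+4858750=6160050  T[27][25]=26·325+50050=58500  T[27][26]=26·1+325=351
Read c(27,24) = 6160050, c(27,25) = 58500, c(27,26) = 351.

6160050, 58500, 351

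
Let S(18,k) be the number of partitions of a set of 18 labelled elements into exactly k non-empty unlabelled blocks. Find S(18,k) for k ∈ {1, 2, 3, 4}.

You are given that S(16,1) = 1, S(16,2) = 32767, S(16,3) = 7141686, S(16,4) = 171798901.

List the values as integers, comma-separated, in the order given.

i=17: T(17,1)=0+1·1=1 | T(17,2)=1+2·32767=65535 | T(17,3)=32767+3·7141686=21457825 | T(17,4)=7141686+4·171798901=694337290
i=18: T(18,1)=0+1·1=1 | T(18,2)=1+2·65535=131071 | T(18,3)=65535+3·21457825=64439010 | T(18,4)=21457825+4·694337290=2798806985
Read S(18,1) = 1, S(18,2) = 131071, S(18,3) = 64439010, S(18,4) = 2798806985.

1, 131071, 64439010, 2798806985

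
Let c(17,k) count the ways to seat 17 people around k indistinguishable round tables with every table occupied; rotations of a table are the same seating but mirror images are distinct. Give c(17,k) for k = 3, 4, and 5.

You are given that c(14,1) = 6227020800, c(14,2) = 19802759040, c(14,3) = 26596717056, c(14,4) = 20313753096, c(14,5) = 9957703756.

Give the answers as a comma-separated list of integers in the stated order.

i=15: T(15,1)=0+14·6227020800=87178291200 | T(15,2)=6227020800+14·19802759040=283465647360 | T(15,3)=19802759040+14·26596717056=392156797824 | T(15,4)=26596717056+14·20313753096=310989260400 | T(15,5)=20313753096+14·9957703756=159721605680
i=16: T(16,2)=87178291200+15·283465647360=4339163001600 | T(16,3)=283465647360+15·392156797824=6165817614720 | T(16,4)=392156797824+15·310989260400=5056995703824 | T(16,5)=310989260400+15·159721605680=2706813345600
i=17: T(17,3)=4339163001600+16·6165817614720=102992244837120 | T(17,4)=6165817614720+16·5056995703824=87077748875904 | T(17,5)=5056995703824+16·2706813345600=48366009233424
Read c(17,3) = 102992244837120, c(17,4) = 87077748875904, c(17,5) = 48366009233424.

102992244837120, 87077748875904, 48366009233424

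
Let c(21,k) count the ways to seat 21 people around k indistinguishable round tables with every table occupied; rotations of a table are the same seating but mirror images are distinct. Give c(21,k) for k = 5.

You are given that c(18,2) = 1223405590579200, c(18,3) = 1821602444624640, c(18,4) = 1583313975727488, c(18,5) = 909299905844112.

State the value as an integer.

8037811822645051776

r19: T_19,3=18×1821602444624640+1223405590579200=34012249593822720; T_19,4=18×1583313975727488+1821602444624640=30321254007719424; T_19,5=18×909299905844112+1583313975727488=17950712280921504
r20: T_20,4=19×30321254007719424+34012249593822720=610116075740491776; T_20,5=19×17950712280921504+30321254007719424=371384787345228000
r21: T_21,5=20×371384787345228000+610116075740491776=8037811822645051776
Read c(21,5) = 8037811822645051776.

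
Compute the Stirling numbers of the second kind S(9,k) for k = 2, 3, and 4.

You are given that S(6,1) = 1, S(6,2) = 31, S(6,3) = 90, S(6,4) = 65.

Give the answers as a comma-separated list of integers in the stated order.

255, 3025, 7770

r7: T_7,1=1×1+0=1; T_7,2=2×31+1=63; T_7,3=3×90+31=301; T_7,4=4×65+90=350
r8: T_8,1=1×1+0=1; T_8,2=2×63+1=127; T_8,3=3×301+63=966; T_8,4=4×350+301=1701
r9: T_9,2=2×127+1=255; T_9,3=3×966+127=3025; T_9,4=4×1701+966=7770
Read S(9,2) = 255, S(9,3) = 3025, S(9,4) = 7770.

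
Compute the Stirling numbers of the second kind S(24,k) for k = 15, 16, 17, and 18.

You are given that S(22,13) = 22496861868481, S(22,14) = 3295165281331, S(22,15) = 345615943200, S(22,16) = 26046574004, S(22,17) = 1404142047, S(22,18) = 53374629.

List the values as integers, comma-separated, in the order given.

i=23: T(23,14)=22496861868481+14·3295165281331=68629175807115 | T(23,15)=3295165281331+15·345615943200=8479404429331 | T(23,16)=345615943200+16·26046574004=762361127264 | T(23,17)=26046574004+17·1404142047=49916988803 | T(23,18)=1404142047+18·53374629=2364885369
i=24: T(24,15)=68629175807115+15·8479404429331=195820242247080 | T(24,16)=8479404429331+16·762361127264=20677182465555 | T(24,17)=762361127264+17·49916988803=1610949936915 | T(24,18)=49916988803+18·2364885369=92484925445
Read S(24,15) = 195820242247080, S(24,16) = 20677182465555, S(24,17) = 1610949936915, S(24,18) = 92484925445.

195820242247080, 20677182465555, 1610949936915, 92484925445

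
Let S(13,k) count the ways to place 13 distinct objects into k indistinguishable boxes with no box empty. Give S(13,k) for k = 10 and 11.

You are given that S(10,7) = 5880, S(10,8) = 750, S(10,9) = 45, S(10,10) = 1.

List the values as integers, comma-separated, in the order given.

@11  (11,8):750·8+5880→11880, (11,9):45·9+750→1155, (11,10):1·10+45→55, (11,11):0·11+1→1
@12  (12,9):1155·9+11880→22275, (12,10):55·10+1155→1705, (12,11):1·11+55→66
@13  (13,10):1705·10+22275→39325, (13,11):66·11+1705→2431
Read S(13,10) = 39325, S(13,11) = 2431.

39325, 2431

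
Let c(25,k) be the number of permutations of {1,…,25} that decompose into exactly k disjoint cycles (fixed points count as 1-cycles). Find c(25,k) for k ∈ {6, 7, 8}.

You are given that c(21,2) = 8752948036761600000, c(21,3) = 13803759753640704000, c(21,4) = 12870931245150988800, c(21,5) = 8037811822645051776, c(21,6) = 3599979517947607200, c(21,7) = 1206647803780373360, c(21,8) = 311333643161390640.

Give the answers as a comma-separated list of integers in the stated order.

i=22: T(22,3)=8752948036761600000+21·13803759753640704000=298631902863216384000 | T(22,4)=13803759753640704000+21·12870931245150988800=284093315901811468800 | T(22,5)=12870931245150988800+21·8037811822645051776=181664979520697076096 | T(22,6)=8037811822645051776+21·3599979517947607200=83637381699544802976 | T(22,7)=3599979517947607200+21·1206647803780373360=28939583397335447760 | T(22,8)=1206647803780373360+21·311333643161390640=7744654310169576800
i=23: T(23,4)=298631902863216384000+22·284093315901811468800=6548684852703068697600 | T(23,5)=284093315901811468800+22·181664979520697076096=4280722865357147142912 | T(23,6)=181664979520697076096+22·83637381699544802976=2021687376910682741568 | T(23,7)=83637381699544802976+22·28939583397335447760=720308216440924653696 | T(23,8)=28939583397335447760+22·7744654310169576800=199321978221066137360
i=24: T(24,5)=6548684852703068697600+23·4280722865357147142912=105005310755917452984576 | T(24,6)=4280722865357147142912+23·2021687376910682741568=50779532534302850198976 | T(24,7)=2021687376910682741568+23·720308216440924653696=18588776355051949776576 | T(24,8)=720308216440924653696+23·199321978221066137360=5304713715525445812976
i=25: T(25,6)=105005310755917452984576+24·50779532534302850198976=1323714091579185857760000 | T(25,7)=50779532534302850198976+24·18588776355051949776576=496910165055549644836800 | T(25,8)=18588776355051949776576+24·5304713715525445812976=145901905527662649288000
Read c(25,6) = 1323714091579185857760000, c(25,7) = 496910165055549644836800, c(25,8) = 145901905527662649288000.

1323714091579185857760000, 496910165055549644836800, 145901905527662649288000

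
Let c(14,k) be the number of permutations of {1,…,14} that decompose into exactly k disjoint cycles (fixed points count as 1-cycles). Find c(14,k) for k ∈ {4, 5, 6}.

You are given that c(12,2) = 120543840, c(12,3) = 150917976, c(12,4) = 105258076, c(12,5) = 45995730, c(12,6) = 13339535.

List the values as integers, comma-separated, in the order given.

20313753096, 9957703756, 3336118786

[13] T[13,3]:12*150917976+120543840=1931559552 · T[13,4]:12*105258076+150917976=1414014888 · T[13,5]:12*45995730+105258076=657206836 · T[13,6]:12*13339535+45995730=206070150
[14] T[14,4]:13*1414014888+1931559552=20313753096 · T[14,5]:13*657206836+1414014888=9957703756 · T[14,6]:13*206070150+657206836=3336118786
Read c(14,4) = 20313753096, c(14,5) = 9957703756, c(14,6) = 3336118786.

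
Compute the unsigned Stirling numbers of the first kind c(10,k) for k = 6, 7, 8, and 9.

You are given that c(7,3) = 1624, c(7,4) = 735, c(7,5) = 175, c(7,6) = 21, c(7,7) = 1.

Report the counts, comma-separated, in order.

63273, 9450, 870, 45

@8  (8,4):735·7+1624→6769, (8,5):175·7+735→1960, (8,6):21·7+175→322, (8,7):1·7+21→28, (8,8):0·7+1→1
@9  (9,5):1960·8+6769→22449, (9,6):322·8+1960→4536, (9,7):28·8+322→546, (9,8):1·8+28→36, (9,9):0·8+1→1
@10  (10,6):4536·9+22449→63273, (10,7):546·9+4536→9450, (10,8):36·9+546→870, (10,9):1·9+36→45
Read c(10,6) = 63273, c(10,7) = 9450, c(10,8) = 870, c(10,9) = 45.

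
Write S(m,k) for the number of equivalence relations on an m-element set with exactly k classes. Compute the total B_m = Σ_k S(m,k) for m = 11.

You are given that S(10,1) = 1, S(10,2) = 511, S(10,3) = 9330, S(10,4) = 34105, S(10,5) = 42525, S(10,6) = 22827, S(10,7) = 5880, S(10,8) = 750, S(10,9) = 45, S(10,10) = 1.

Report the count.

678570

r11: T_11,1=1×1+0=1; T_11,2=2×511+1=1023; T_11,3=3×9330+511=28501; T_11,4=4×34105+9330=145750; T_11,5=5×42525+34105=246730; T_11,6=6×22827+42525=179487; T_11,7=7×5880+22827=63987; T_11,8=8×750+5880=11880; T_11,9=9×45+750=1155; T_11,10=10×1+45=55; T_11,11=11×0+1=1
B_11 = ΣS(11,k) = 1+1023+28501+145750+246730+179487+63987+11880+1155+55+1 = 678570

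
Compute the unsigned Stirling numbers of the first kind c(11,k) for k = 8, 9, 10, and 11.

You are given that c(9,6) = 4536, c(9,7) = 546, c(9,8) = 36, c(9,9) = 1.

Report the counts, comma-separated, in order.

@10  (10,7):546·9+4536→9450, (10,8):36·9+546→870, (10,9):1·9+36→45, (10,10):0·9+1→1
@11  (11,8):870·10+9450→18150, (11,9):45·10+870→1320, (11,10):1·10+45→55, (11,11):0·10+1→1
Read c(11,8) = 18150, c(11,9) = 1320, c(11,10) = 55, c(11,11) = 1.

18150, 1320, 55, 1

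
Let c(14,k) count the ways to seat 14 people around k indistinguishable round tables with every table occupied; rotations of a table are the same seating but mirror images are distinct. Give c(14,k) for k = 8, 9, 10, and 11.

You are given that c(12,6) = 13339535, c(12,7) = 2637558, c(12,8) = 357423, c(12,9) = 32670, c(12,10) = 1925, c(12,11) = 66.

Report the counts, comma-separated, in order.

135036473, 16669653, 1474473, 91091

row 13: T[13][7]=12·2637558+13339535=44990231  T[13][8]=12·357423+2637558=6926634  T[13][9]=12·32670+357423=749463  T[13][10]=12·1925+32670=55770  T[13][11]=12·66+1925=2717
row 14: T[14][8]=13·6926634+44990231=135036473  T[14][9]=13·749463+6926634=16669653  T[14][10]=13·55770+749463=1474473  T[14][11]=13·2717+55770=91091
Read c(14,8) = 135036473, c(14,9) = 16669653, c(14,10) = 1474473, c(14,11) = 91091.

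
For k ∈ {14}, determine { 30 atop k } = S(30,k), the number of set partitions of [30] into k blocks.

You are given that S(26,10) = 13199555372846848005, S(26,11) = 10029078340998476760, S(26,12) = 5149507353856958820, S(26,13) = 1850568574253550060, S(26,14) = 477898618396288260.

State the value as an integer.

@27  (27,11):10029078340998476760·11+13199555372846848005→123519417123830092365, (27,12):5149507353856958820·12+10029078340998476760→71823166587281982600, (27,13):1850568574253550060·13+5149507353856958820→29206898819153109600, (27,14):477898618396288260·14+1850568574253550060→8541149231801585700
@28  (28,12):71823166587281982600·12+123519417123830092365→985397416171213883565, (28,13):29206898819153109600·13+71823166587281982600→451512851236272407400, (28,14):8541149231801585700·14+29206898819153109600→148782988064375309400
@29  (29,13):451512851236272407400·13+985397416171213883565→6855064482242755179765, (29,14):148782988064375309400·14+451512851236272407400→2534474684137526739000
@30  (30,14):2534474684137526739000·14+6855064482242755179765→42337710060168129525765
Read S(30,14) = 42337710060168129525765.

42337710060168129525765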